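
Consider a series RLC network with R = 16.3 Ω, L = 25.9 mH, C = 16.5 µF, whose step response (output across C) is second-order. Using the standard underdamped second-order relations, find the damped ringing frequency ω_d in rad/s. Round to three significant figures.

ω_d ≈ 1500 rad/s

For a series RLC circuit (capacitor voltage as output), ω_n = 1/√(LC) = 1/√(25.9 mH · 16.5 µF) = 1530 rad/s.
ζ = (R/2)·√(C/L) = (16.3/2)·√(16.5 µF/25.9 mH) = 0.206.
ω_d = ω_n√(1−ζ²) = 1500 rad/s.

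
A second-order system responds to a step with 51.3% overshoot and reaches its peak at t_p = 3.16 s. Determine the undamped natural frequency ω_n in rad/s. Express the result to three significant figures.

ω_n ≈ 1.02 rad/s

From the overshoot, ζ = −ln(OS)/√(π²+ln²(OS)) = 0.208.
t_p = π/ω_d ⇒ ω_d = 0.994 rad/s; then ω_n = ω_d/√(1−ζ²) = 1.02 rad/s.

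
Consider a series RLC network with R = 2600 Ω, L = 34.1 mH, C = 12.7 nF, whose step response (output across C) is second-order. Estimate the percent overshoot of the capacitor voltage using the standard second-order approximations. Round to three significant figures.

%OS ≈ 1.67%

For a series RLC circuit (capacitor voltage as output), ω_n = 1/√(LC) = 1/√(34.1 mH · 12.7 nF) = 48100 rad/s.
ζ = (R/2)·√(C/L) = (2600/2)·√(12.7 nF/34.1 mH) = 0.793.
Overshoot: exp(−π·0.793/√(1−0.793²)) = 0.0167, i.e. 1.67%.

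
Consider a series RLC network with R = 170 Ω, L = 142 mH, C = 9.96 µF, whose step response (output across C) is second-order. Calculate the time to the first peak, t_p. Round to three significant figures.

For a series RLC circuit (capacitor voltage as output), ω_n = 1/√(LC) = 1/√(142 mH · 9.96 µF) = 841 rad/s.
ζ = (R/2)·√(C/L) = (170/2)·√(9.96 µF/142 mH) = 0.712.
ω_d = ω_n√(1−ζ²) = 591 rad/s. t_p = π/ω_d = 0.00532 s.

t_p ≈ 0.00532 s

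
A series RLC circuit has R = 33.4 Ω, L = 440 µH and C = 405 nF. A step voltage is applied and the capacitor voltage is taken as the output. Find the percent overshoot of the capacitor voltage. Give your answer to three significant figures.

%OS ≈ 15.8%

For a series RLC circuit (capacitor voltage as output), ω_n = 1/√(LC) = 1/√(440 µH · 405 nF) = 74900 rad/s.
ζ = (R/2)·√(C/L) = (33.4/2)·√(405 nF/440 µH) = 0.507.
%OS = 100·exp(−πζ/√(1−ζ²)) = 15.8%.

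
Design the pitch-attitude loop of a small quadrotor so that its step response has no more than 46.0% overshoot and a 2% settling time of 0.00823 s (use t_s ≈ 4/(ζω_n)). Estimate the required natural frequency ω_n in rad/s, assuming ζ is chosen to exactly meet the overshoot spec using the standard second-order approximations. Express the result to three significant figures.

ω_n ≈ 2030 rad/s

From %OS = 100·exp(−πζ/√(1−ζ²)), invert to get ζ = −ln(OS)/√(π² + ln²(OS)) with OS = 0.460.
−ln 0.460 = 0.7765, so ζ = 0.7765/√(π² + 0.6030) = 0.240.
From t_s ≈ 4/(ζω_n): ω_n = 4/(ζ·t_s) = 4/(0.240·0.00823) = 2030 rad/s.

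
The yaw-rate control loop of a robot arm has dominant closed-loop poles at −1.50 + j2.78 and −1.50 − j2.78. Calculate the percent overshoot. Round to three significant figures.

%OS ≈ 18.4%

With σ = 1.50, ω_d = 2.78: ω_n = √(σ²+ω_d²) = 3.16 rad/s, ζ = σ/ω_n = 0.475.
Overshoot: exp(−π·0.475/√(1−0.475²)) = 0.184, i.e. 18.4%.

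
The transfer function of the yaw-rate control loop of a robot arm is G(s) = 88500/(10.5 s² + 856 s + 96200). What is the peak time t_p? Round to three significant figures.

t_p ≈ 0.0363 s

Dividing through by 10.5: denominator becomes s² + 81.52 s + 9162.
So ω_n = √9162 = 95.7 rad/s and ζ = 81.52/(2·95.7) = 0.426.
The damped frequency ω_d = ω_n√(1−ζ²) = 86.6 rad/s. t_p = π/ω_d = 0.0363 s.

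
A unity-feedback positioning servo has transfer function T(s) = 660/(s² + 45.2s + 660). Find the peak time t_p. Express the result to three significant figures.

Comparing the denominator to s² + 2ζω_n s + ω_n²: ω_n = √660 = 25.7 rad/s, and 2ζω_n = 45.2 so ζ = 45.2/(2·25.7) = 0.880.
The damped frequency ω_d = ω_n√(1−ζ²) = 12.2 rad/s. Then t_p = π/ω_d = 0.257 s.

t_p ≈ 0.257 s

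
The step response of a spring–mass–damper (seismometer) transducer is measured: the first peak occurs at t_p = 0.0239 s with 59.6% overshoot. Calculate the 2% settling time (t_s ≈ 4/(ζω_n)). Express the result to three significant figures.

From the overshoot, ζ = −ln(OS)/√(π²+ln²(OS)) = 0.163.
t_p = π/ω_d ⇒ ω_d = 131 rad/s; then ω_n = ω_d/√(1−ζ²) = 133 rad/s.
t_s ≈ 4/(ζω_n) = 4/(0.163·133) = 0.185 s.

t_s ≈ 0.185 s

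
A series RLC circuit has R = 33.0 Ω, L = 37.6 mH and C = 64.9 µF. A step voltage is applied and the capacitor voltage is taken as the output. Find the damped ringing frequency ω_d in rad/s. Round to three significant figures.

ω_d ≈ 466 rad/s

For a series RLC circuit (capacitor voltage as output), ω_n = 1/√(LC) = 1/√(37.6 mH · 64.9 µF) = 640 rad/s.
ζ = (R/2)·√(C/L) = (33.0/2)·√(64.9 µF/37.6 mH) = 0.686.
ω_d = 640·√(1 − 0.686²) = 466 rad/s.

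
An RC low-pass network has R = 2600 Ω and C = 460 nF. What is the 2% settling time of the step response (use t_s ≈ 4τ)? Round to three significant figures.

t_s ≈ 0.00478 s

τ = RC = 2600 × 460 nF = 0.00120 s.
t_s ≈ 4τ = 0.00478 s.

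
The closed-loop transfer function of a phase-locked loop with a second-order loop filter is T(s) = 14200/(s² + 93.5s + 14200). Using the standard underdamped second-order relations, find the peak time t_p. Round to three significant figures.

ω_n = √14200 = 119 rad/s; ζ = 93.5/(2·119) = 0.392.
ω_d = 119·√(1 − 0.392²) = 110 rad/s. Then t_p = π/ω_d = 0.0287 s.

t_p ≈ 0.0287 s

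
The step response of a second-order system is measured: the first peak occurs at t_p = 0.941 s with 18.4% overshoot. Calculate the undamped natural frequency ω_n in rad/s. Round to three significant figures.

ω_n ≈ 3.79 rad/s

ζ from %OS: ζ = |ln 0.184|/√(π²+ln²0.184) = 0.474.
From t_p = π/ω_d, ω_d = π/0.941 = 3.34 rad/s, so ω_n = ω_d/√(1−ζ²) = 3.79 rad/s.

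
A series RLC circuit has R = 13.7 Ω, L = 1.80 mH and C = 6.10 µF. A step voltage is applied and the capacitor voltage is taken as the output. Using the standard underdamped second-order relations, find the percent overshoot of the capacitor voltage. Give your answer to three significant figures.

For a series RLC circuit (capacitor voltage as output), ω_n = 1/√(LC) = 1/√(1.80 mH · 6.10 µF) = 9540 rad/s.
ζ = (R/2)·√(C/L) = (13.7/2)·√(6.10 µF/1.80 mH) = 0.399.
%OS = 100 e^{−πζ/√(1−ζ²)} with ζ = 0.399 gives 25.5%.

%OS ≈ 25.5%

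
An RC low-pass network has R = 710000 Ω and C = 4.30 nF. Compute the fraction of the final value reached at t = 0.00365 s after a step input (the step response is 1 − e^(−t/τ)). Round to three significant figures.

τ = RC = 710000 × 4.30 nF = 0.00305 s.
y(t)/y_∞ = 1 − e^(−t/τ) = 1 − e^(−0.00365/0.00305) = 1 − e^(−1.20) = 0.697.

y/y_∞ ≈ 0.697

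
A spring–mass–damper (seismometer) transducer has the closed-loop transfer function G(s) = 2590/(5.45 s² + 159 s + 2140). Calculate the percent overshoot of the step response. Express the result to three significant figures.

Dividing through by 5.45: denominator becomes s² + 29.17 s + 392.7.
So ω_n = √392.7 = 19.8 rad/s and ζ = 29.17/(2·19.8) = 0.736.
Overshoot: exp(−π·0.736/√(1−0.736²)) = 0.0328, i.e. 3.28%.

%OS ≈ 3.28%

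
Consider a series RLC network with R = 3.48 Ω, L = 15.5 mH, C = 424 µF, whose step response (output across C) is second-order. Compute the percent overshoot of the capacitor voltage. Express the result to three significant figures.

%OS ≈ 38.9%

For a series RLC circuit (capacitor voltage as output), ω_n = 1/√(LC) = 1/√(15.5 mH · 424 µF) = 390 rad/s.
ζ = (R/2)·√(C/L) = (3.48/2)·√(424 µF/15.5 mH) = 0.288.
%OS = 100·exp(−πζ/√(1−ζ²)) = 38.9%.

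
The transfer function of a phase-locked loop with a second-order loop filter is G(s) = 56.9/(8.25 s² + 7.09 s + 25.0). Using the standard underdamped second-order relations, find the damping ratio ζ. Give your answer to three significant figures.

ζ ≈ 0.247

Dividing through by 8.25: denominator becomes s² + 0.8594 s + 3.030.
So ω_n = √3.030 = 1.74 rad/s and ζ = 0.8594/(2·1.74) = 0.247.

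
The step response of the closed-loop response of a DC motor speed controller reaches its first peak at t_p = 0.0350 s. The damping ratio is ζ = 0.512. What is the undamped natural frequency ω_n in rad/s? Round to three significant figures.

Peak time t_p = π/ω_d, so ω_d = π/t_p = π/0.0350 = 89.8 rad/s.
ω_n = ω_d/√(1−ζ²) = 89.8/√0.738 = 104 rad/s.

ω_n ≈ 104 rad/s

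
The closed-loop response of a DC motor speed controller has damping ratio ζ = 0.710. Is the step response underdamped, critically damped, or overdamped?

Since ζ = 0.710 < 1, the system is underdamped.

underdamped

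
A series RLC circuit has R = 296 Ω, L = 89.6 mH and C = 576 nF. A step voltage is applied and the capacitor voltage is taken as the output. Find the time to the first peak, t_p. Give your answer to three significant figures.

t_p ≈ 0.000770 s

For a series RLC circuit (capacitor voltage as output), ω_n = 1/√(LC) = 1/√(89.6 mH · 576 nF) = 4400 rad/s.
ζ = (R/2)·√(C/L) = (296/2)·√(576 nF/89.6 mH) = 0.375.
The damped frequency ω_d = ω_n√(1−ζ²) = 4080 rad/s. t_p = π/ω_d = 0.000770 s.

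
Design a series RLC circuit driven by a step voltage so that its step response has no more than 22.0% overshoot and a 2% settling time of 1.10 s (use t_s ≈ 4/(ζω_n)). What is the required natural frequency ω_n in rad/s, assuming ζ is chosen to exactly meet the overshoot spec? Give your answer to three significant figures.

ζ = −ln(OS)/√(π² + (ln OS)²). With OS = 0.220, ln OS = −1.514 and ζ = 1.514/3.487 = 0.434.
Then ω_n = 4/(ζ t_s) = 4/(0.434 × 1.10) = 8.38 rad/s.

ω_n ≈ 8.38 rad/s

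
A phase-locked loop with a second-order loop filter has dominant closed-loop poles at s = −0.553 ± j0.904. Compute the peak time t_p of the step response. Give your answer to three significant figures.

t_p = π/ω_d with ω_d = 0.904 (the imaginary part), so t_p = 3.48 s.

t_p ≈ 3.48 s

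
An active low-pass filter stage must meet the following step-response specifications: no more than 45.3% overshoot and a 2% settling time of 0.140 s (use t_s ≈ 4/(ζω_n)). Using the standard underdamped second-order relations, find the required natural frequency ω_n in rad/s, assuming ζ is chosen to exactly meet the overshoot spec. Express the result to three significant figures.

From %OS = 100·exp(−πζ/√(1−ζ²)), invert to get ζ = −ln(OS)/√(π² + ln²(OS)) with OS = 0.453.
−ln 0.453 = 0.7919, so ζ = 0.7919/√(π² + 0.6270) = 0.244.
From t_s ≈ 4/(ζω_n): ω_n = 4/(ζ·t_s) = 4/(0.244·0.140) = 117 rad/s.

ω_n ≈ 117 rad/s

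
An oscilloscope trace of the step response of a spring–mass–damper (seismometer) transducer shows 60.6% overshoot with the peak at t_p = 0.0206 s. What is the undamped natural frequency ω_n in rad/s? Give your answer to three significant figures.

The overshoot fixes ζ = −ln(OS)/√(π²+ln²(OS)) = 0.157.
From t_p = π/ω_d, ω_d = π/0.0206 = 153 rad/s, so ω_n = ω_d/√(1−ζ²) = 154 rad/s.

ω_n ≈ 154 rad/s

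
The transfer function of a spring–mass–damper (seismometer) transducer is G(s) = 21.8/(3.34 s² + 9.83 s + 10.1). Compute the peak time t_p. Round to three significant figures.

t_p ≈ 3.39 s

Dividing through by 3.34: denominator becomes s² + 2.943 s + 3.024.
So ω_n = √3.024 = 1.74 rad/s and ζ = 2.943/(2·1.74) = 0.846.
The damped frequency ω_d = ω_n√(1−ζ²) = 0.927 rad/s. t_p = π/ω_d = 3.39 s.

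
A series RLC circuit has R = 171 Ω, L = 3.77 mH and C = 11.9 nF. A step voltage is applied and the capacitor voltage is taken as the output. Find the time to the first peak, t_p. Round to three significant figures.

For a series RLC circuit (capacitor voltage as output), ω_n = 1/√(LC) = 1/√(3.77 mH · 11.9 nF) = 149000 rad/s.
ζ = (R/2)·√(C/L) = (171/2)·√(11.9 nF/3.77 mH) = 0.152.
ω_d = ω_n√(1−ζ²) = 148000 rad/s. t_p = π/ω_d = 0.0000213 s.

t_p ≈ 0.0000213 s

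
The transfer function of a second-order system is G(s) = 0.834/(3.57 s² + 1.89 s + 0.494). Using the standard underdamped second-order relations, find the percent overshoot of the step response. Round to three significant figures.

%OS ≈ 4.15%

Dividing through by 3.57: denominator becomes s² + 0.5294 s + 0.1384.
So ω_n = √0.1384 = 0.372 rad/s and ζ = 0.5294/(2·0.372) = 0.712.
%OS = 100·exp(−πζ/√(1−ζ²)) = 4.15%.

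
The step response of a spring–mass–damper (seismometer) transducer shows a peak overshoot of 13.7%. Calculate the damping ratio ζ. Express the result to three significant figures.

Inverting the overshoot relation: ζ = |ln 0.137|/√(π² + ln²0.137) = 0.535.

ζ ≈ 0.535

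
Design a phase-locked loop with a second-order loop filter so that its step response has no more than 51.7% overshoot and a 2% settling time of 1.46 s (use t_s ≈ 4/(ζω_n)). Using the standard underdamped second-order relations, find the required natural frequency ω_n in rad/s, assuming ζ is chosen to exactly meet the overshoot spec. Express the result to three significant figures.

Inverting the overshoot relation: ζ = |ln 0.517|/√(π² + ln²0.517) = 0.206.
From t_s ≈ 4/(ζω_n): ω_n = 4/(ζ·t_s) = 4/(0.206·1.46) = 13.3 rad/s.

ω_n ≈ 13.3 rad/s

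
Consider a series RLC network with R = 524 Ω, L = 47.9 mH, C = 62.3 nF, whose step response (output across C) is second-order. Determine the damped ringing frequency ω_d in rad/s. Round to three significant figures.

For a series RLC circuit (capacitor voltage as output), ω_n = 1/√(LC) = 1/√(47.9 mH · 62.3 nF) = 18300 rad/s.
ζ = (R/2)·√(C/L) = (524/2)·√(62.3 nF/47.9 mH) = 0.299.
The damped frequency ω_d = ω_n√(1−ζ²) = 17500 rad/s.

ω_d ≈ 17500 rad/s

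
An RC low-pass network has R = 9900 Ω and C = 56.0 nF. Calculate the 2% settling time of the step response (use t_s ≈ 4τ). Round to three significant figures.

t_s ≈ 0.00222 s

τ = RC = 9900 × 56.0 nF = 0.000554 s.
t_s ≈ 4τ = 0.00222 s.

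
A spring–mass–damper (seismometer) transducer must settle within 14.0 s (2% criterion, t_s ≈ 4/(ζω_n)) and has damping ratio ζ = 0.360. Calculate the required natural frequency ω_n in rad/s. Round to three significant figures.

ω_n ≈ 0.794 rad/s

Rearranging t_s ≈ 4/(ζω_n) gives ω_n = 4/(ζ·t_s) = 4/(0.360 × 14.0) = 0.794 rad/s.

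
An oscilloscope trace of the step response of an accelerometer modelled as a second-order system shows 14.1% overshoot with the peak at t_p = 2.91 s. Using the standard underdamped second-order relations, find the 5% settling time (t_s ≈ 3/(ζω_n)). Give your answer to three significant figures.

ζ from %OS: ζ = |ln 0.141|/√(π²+ln²0.141) = 0.529.
t_p = π/ω_d ⇒ ω_d = 1.08 rad/s; then ω_n = ω_d/√(1−ζ²) = 1.27 rad/s.
t_s ≈ 3/(ζω_n) = 3/(0.529·1.27) = 4.46 s.

t_s ≈ 4.46 s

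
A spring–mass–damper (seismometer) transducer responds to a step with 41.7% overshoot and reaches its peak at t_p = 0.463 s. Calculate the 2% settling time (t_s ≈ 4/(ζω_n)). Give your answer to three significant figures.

From the overshoot, ζ = −ln(OS)/√(π²+ln²(OS)) = 0.268.
t_p = π/ω_d ⇒ ω_d = 6.79 rad/s; then ω_n = ω_d/√(1−ζ²) = 7.04 rad/s.
t_s ≈ 4/(ζω_n) = 4/(0.268·7.04) = 2.12 s.

t_s ≈ 2.12 s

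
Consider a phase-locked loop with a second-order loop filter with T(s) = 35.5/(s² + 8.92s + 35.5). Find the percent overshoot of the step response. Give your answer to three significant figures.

%OS ≈ 2.88%

ω_n = √35.5 = 5.96 rad/s; ζ = 8.92/(2·5.96) = 0.749.
Overshoot: exp(−π·0.749/√(1−0.749²)) = 0.0288, i.e. 2.88%.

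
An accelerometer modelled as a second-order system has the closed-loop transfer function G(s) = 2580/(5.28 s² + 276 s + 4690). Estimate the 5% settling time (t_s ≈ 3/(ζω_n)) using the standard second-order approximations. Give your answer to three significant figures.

t_s ≈ 0.115 s

Dividing through by 5.28: denominator becomes s² + 52.27 s + 888.3.
So ω_n = √888.3 = 29.8 rad/s and ζ = 52.27/(2·29.8) = 0.877.
t_s ≈ 3/(ζω_n) = 0.115 s.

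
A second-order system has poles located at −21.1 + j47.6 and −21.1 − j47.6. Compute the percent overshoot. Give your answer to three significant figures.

%OS ≈ 24.8%

|pole| = ω_n = √(21.1² + 47.6²) = 52.1 rad/s; ζ = cos θ = σ/ω_n = 0.405.
%OS = 100 e^{−πζ/√(1−ζ²)} with ζ = 0.405 gives 24.8%.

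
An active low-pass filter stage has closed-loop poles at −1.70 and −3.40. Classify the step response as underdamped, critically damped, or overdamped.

overdamped

Since the poles are distinct, negative and real, the response is overdamped.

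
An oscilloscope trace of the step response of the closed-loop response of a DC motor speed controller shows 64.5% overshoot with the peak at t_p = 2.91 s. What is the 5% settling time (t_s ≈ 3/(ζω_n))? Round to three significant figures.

t_s ≈ 19.9 s

From the overshoot, ζ = −ln(OS)/√(π²+ln²(OS)) = 0.138.
t_p = π/ω_d ⇒ ω_d = 1.08 rad/s; then ω_n = ω_d/√(1−ζ²) = 1.09 rad/s.
t_s ≈ 3/(ζω_n) = 3/(0.138·1.09) = 19.9 s.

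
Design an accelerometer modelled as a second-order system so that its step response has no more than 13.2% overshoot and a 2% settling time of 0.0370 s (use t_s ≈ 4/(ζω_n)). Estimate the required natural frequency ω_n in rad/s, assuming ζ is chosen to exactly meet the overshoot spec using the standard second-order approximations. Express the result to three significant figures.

ω_n ≈ 200 rad/s

Inverting the overshoot relation: ζ = |ln 0.132|/√(π² + ln²0.132) = 0.542.
Then ω_n = 4/(ζ t_s) = 4/(0.542 × 0.0370) = 200 rad/s.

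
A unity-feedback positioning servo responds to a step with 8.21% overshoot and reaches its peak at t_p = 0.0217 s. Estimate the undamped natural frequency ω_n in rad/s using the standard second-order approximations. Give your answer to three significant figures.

ω_n ≈ 185 rad/s

From the overshoot, ζ = −ln(OS)/√(π²+ln²(OS)) = 0.623.
From t_p = π/ω_d, ω_d = π/0.0217 = 145 rad/s, so ω_n = ω_d/√(1−ζ²) = 185 rad/s.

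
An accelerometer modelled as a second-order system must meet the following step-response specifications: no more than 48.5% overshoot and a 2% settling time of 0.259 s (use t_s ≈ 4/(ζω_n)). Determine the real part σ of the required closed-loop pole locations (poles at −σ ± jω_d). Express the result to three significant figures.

The settling-time spec alone fixes σ = ζω_n = 4/t_s = 4/0.259 = 15.4.
(Overshoot then fixes ζ = 0.224 and hence ω_d = σ·√(1−ζ²)/ζ = 67.1 rad/s.)

σ ≈ 15.4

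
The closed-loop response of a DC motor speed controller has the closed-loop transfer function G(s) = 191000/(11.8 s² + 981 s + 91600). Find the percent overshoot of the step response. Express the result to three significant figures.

%OS ≈ 18.6%

Dividing through by 11.8: denominator becomes s² + 83.14 s + 7763.
So ω_n = √7763 = 88.1 rad/s and ζ = 83.14/(2·88.1) = 0.472.
Overshoot: exp(−π·0.472/√(1−0.472²)) = 0.186, i.e. 18.6%.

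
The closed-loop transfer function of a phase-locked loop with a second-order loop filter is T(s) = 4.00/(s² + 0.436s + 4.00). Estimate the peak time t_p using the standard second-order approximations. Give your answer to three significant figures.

Comparing the denominator to s² + 2ζω_n s + ω_n²: ω_n = √4.00 = 2.00 rad/s, and 2ζω_n = 0.436 so ζ = 0.436/(2·2.00) = 0.109.
The damped frequency ω_d = ω_n√(1−ζ²) = 1.99 rad/s. Then t_p = π/ω_d = 1.58 s.

t_p ≈ 1.58 s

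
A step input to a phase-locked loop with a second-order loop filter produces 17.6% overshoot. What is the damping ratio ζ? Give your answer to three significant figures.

ζ ≈ 0.484

From %OS = 100·exp(−πζ/√(1−ζ²)), invert to get ζ = −ln(OS)/√(π² + ln²(OS)) with OS = 0.176.
−ln 0.176 = 1.737, so ζ = 1.737/√(π² + 3.018) = 0.484.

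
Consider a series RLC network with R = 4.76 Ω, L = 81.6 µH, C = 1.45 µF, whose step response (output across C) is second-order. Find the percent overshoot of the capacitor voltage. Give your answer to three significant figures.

For a series RLC circuit (capacitor voltage as output), ω_n = 1/√(LC) = 1/√(81.6 µH · 1.45 µF) = 91900 rad/s.
ζ = (R/2)·√(C/L) = (4.76/2)·√(1.45 µF/81.6 µH) = 0.317.
%OS = 100 e^{−πζ/√(1−ζ²)} with ζ = 0.317 gives 35.0%.

%OS ≈ 35.0%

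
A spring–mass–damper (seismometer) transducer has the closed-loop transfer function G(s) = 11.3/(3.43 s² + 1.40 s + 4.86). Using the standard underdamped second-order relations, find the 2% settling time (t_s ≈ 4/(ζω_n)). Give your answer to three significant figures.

t_s ≈ 19.6 s

Dividing through by 3.43: denominator becomes s² + 0.4082 s + 1.417.
So ω_n = √1.417 = 1.19 rad/s and ζ = 0.4082/(2·1.19) = 0.171.
t_s ≈ 4/(ζω_n) = 19.6 s.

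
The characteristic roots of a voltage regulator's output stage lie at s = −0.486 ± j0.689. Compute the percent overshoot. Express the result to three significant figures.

%OS ≈ 10.9%

|pole| = ω_n = √(0.486² + 0.689²) = 0.843 rad/s; ζ = cos θ = σ/ω_n = 0.576.
%OS = 100 e^{−πζ/√(1−ζ²)} with ζ = 0.576 gives 10.9%.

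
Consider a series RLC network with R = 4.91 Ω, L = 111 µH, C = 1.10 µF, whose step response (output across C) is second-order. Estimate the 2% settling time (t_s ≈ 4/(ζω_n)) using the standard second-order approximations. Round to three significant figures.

t_s ≈ 0.000181 s

For a series RLC circuit (capacitor voltage as output), ω_n = 1/√(LC) = 1/√(111 µH · 1.10 µF) = 90500 rad/s.
ζ = (R/2)·√(C/L) = (4.91/2)·√(1.10 µF/111 µH) = 0.244.
t_s ≈ 4/(ζω_n) = 0.000181 s.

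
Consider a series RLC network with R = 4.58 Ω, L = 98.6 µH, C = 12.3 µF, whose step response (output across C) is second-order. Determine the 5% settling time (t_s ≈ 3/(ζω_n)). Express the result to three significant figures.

For a series RLC circuit (capacitor voltage as output), ω_n = 1/√(LC) = 1/√(98.6 µH · 12.3 µF) = 28700 rad/s.
ζ = (R/2)·√(C/L) = (4.58/2)·√(12.3 µF/98.6 µH) = 0.809.
t_s ≈ 3/(ζω_n) = 0.000129 s.

t_s ≈ 0.000129 s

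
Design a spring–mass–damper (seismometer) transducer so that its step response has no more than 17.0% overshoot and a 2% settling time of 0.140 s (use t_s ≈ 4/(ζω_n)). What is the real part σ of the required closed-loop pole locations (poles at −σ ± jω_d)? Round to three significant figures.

The settling-time spec alone fixes σ = ζω_n = 4/t_s = 4/0.140 = 28.6.
(Overshoot then fixes ζ = 0.491 and hence ω_d = σ·√(1−ζ²)/ζ = 50.7 rad/s.)

σ ≈ 28.6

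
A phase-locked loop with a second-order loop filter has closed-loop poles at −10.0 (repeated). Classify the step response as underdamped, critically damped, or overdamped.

critically damped

Since there is a repeated negative-real pole, the response is critically damped.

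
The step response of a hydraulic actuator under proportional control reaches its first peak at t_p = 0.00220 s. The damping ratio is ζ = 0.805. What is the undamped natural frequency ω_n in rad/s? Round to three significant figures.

Peak time t_p = π/ω_d, so ω_d = π/t_p = π/0.00220 = 1430 rad/s.
ω_n = ω_d/√(1−ζ²) = 1430/√0.352 = 2410 rad/s.

ω_n ≈ 2410 rad/s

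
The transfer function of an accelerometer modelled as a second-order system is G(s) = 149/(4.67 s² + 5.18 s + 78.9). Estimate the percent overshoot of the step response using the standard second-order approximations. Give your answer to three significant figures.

Dividing through by 4.67: denominator becomes s² + 1.109 s + 16.90.
So ω_n = √16.90 = 4.11 rad/s and ζ = 1.109/(2·4.11) = 0.135.
Overshoot: exp(−π·0.135/√(1−0.135²)) = 0.652, i.e. 65.2%.

%OS ≈ 65.2%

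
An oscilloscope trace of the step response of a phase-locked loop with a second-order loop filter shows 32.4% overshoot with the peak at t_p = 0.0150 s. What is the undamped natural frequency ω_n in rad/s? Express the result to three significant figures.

ζ from %OS: ζ = |ln 0.324|/√(π²+ln²0.324) = 0.338.
t_p = π/ω_d ⇒ ω_d = 209 rad/s; then ω_n = ω_d/√(1−ζ²) = 223 rad/s.

ω_n ≈ 223 rad/s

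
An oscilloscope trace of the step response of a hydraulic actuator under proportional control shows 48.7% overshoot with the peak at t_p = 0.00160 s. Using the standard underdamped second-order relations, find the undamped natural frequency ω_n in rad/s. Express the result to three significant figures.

From the overshoot, ζ = −ln(OS)/√(π²+ln²(OS)) = 0.223.
From t_p = π/ω_d, ω_d = π/0.00160 = 1960 rad/s, so ω_n = ω_d/√(1−ζ²) = 2010 rad/s.

ω_n ≈ 2010 rad/s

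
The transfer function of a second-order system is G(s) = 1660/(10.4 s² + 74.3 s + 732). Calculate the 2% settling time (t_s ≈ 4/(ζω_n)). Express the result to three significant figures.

t_s ≈ 1.12 s

Dividing through by 10.4: denominator becomes s² + 7.144 s + 70.38.
So ω_n = √70.38 = 8.39 rad/s and ζ = 7.144/(2·8.39) = 0.426.
t_s ≈ 4/(ζω_n) = 1.12 s.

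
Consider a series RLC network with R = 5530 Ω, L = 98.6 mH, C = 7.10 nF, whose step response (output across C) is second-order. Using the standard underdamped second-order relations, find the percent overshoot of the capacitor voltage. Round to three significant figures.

%OS ≈ 3.09%

For a series RLC circuit (capacitor voltage as output), ω_n = 1/√(LC) = 1/√(98.6 mH · 7.10 nF) = 37800 rad/s.
ζ = (R/2)·√(C/L) = (5530/2)·√(7.10 nF/98.6 mH) = 0.742.
Overshoot: exp(−π·0.742/√(1−0.742²)) = 0.0309, i.e. 3.09%.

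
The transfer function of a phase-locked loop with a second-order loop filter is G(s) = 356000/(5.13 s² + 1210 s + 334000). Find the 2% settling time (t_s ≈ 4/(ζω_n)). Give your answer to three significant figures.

Dividing through by 5.13: denominator becomes s² + 235.9 s + 65110.
So ω_n = √65110 = 255 rad/s and ζ = 235.9/(2·255) = 0.462.
t_s ≈ 4/(ζω_n) = 0.0339 s.

t_s ≈ 0.0339 s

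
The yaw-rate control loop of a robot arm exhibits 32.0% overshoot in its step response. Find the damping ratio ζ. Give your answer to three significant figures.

Inverting the overshoot relation: ζ = |ln 0.320|/√(π² + ln²0.320) = 0.341.

ζ ≈ 0.341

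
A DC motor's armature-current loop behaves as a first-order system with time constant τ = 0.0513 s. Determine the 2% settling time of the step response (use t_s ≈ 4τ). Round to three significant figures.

t_s ≈ 4τ = 0.205 s.

t_s ≈ 0.205 s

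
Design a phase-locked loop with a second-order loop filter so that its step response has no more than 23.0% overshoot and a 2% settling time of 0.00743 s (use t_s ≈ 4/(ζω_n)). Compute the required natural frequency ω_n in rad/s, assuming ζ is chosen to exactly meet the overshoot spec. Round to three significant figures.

From %OS = 100·exp(−πζ/√(1−ζ²)), invert to get ζ = −ln(OS)/√(π² + ln²(OS)) with OS = 0.230.
−ln 0.230 = 1.470, so ζ = 1.470/√(π² + 2.160) = 0.424.
From t_s ≈ 4/(ζω_n): ω_n = 4/(ζ·t_s) = 4/(0.424·0.00743) = 1270 rad/s.

ω_n ≈ 1270 rad/s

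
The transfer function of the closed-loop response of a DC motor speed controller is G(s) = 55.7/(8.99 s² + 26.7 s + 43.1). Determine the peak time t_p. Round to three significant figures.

Dividing through by 8.99: denominator becomes s² + 2.970 s + 4.794.
So ω_n = √4.794 = 2.19 rad/s and ζ = 2.970/(2·2.19) = 0.678.
ω_d = 2.19·√(1 − 0.678²) = 1.61 rad/s. t_p = π/ω_d = 1.95 s.

t_p ≈ 1.95 s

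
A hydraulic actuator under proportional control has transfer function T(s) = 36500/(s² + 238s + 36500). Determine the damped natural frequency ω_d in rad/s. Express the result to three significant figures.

ω_d ≈ 149 rad/s

ω_n = √36500 = 191 rad/s; ζ = 238/(2·191) = 0.623.
ω_d = 191·√(1 − 0.623²) = 149 rad/s.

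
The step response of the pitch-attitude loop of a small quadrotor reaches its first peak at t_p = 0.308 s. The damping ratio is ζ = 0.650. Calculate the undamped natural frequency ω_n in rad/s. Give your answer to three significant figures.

Peak time t_p = π/ω_d, so ω_d = π/t_p = π/0.308 = 10.2 rad/s.
ω_n = ω_d/√(1−ζ²) = 10.2/√0.577 = 13.4 rad/s.

ω_n ≈ 13.4 rad/s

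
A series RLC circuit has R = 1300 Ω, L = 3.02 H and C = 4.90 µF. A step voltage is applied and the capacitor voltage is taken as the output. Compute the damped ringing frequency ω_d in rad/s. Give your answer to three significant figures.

ω_d ≈ 146 rad/s

For a series RLC circuit (capacitor voltage as output), ω_n = 1/√(LC) = 1/√(3.02 H · 4.90 µF) = 260 rad/s.
ζ = (R/2)·√(C/L) = (1300/2)·√(4.90 µF/3.02 H) = 0.828.
ω_d = ω_n√(1−ζ²) = 146 rad/s.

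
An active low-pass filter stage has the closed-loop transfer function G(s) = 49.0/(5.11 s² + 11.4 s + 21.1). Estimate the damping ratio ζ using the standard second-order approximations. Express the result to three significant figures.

ζ ≈ 0.549

Dividing through by 5.11: denominator becomes s² + 2.231 s + 4.129.
So ω_n = √4.129 = 2.03 rad/s and ζ = 2.231/(2·2.03) = 0.549.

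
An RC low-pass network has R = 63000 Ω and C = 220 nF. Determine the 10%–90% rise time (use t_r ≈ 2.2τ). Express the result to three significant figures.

t_r ≈ 0.0305 s

τ = RC = 63000 × 220 nF = 0.0139 s.
t_r ≈ 2.2τ = 0.0305 s.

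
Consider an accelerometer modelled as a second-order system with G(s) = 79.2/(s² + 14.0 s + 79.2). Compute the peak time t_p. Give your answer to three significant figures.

Comparing the denominator to s² + 2ζω_n s + ω_n²: ω_n = √79.2 = 8.90 rad/s, and 2ζω_n = 14.0 so ζ = 14.0/(2·8.90) = 0.787.
The damped frequency ω_d = ω_n√(1−ζ²) = 5.50 rad/s. Then t_p = π/ω_d = 0.572 s.

t_p ≈ 0.572 s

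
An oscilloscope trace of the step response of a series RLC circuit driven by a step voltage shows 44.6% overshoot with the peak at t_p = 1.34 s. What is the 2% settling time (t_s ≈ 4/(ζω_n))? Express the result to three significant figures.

t_s ≈ 6.64 s

The overshoot fixes ζ = −ln(OS)/√(π²+ln²(OS)) = 0.249.
t_p = π/ω_d ⇒ ω_d = 2.34 rad/s; then ω_n = ω_d/√(1−ζ²) = 2.42 rad/s.
t_s ≈ 4/(ζω_n) = 4/(0.249·2.42) = 6.64 s.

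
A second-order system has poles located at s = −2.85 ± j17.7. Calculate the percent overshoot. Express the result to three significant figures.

With σ = 2.85, ω_d = 17.7: ω_n = √(σ²+ω_d²) = 17.9 rad/s, ζ = σ/ω_n = 0.159.
Overshoot: exp(−π·0.159/√(1−0.159²)) = 0.603, i.e. 60.3%.

%OS ≈ 60.3%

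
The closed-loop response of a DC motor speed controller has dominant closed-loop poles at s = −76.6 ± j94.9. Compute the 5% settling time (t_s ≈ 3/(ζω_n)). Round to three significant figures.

t_s ≈ 0.0392 s

For poles at −σ ± jω_d, ζω_n = σ = 76.6, so t_s ≈ 3/σ = 0.0392 s.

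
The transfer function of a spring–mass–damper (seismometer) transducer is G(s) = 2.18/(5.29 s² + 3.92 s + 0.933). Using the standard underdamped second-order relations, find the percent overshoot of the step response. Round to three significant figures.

%OS ≈ 0.277%

Dividing through by 5.29: denominator becomes s² + 0.7410 s + 0.1764.
So ω_n = √0.1764 = 0.420 rad/s and ζ = 0.7410/(2·0.420) = 0.882.
Overshoot: exp(−π·0.882/√(1−0.882²)) = 0.00277, i.e. 0.277%.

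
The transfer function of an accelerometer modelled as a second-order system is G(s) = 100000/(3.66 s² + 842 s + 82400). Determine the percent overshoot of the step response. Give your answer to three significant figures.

%OS ≈ 2.35%

Dividing through by 3.66: denominator becomes s² + 230.1 s + 22510.
So ω_n = √22510 = 150 rad/s and ζ = 230.1/(2·150) = 0.767.
Overshoot: exp(−π·0.767/√(1−0.767²)) = 0.0235, i.e. 2.35%.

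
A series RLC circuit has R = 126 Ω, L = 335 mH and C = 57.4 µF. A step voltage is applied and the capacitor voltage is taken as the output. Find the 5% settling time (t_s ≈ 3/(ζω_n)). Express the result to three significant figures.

For a series RLC circuit (capacitor voltage as output), ω_n = 1/√(LC) = 1/√(335 mH · 57.4 µF) = 228 rad/s.
ζ = (R/2)·√(C/L) = (126/2)·√(57.4 µF/335 mH) = 0.825.
t_s ≈ 3/(ζω_n) = 0.0160 s.

t_s ≈ 0.0160 s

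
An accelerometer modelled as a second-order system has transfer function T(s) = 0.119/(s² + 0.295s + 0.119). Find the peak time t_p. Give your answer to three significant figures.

Comparing the denominator to s² + 2ζω_n s + ω_n²: ω_n = √0.119 = 0.345 rad/s, and 2ζω_n = 0.295 so ζ = 0.295/(2·0.345) = 0.428.
ω_d = ω_n√(1−ζ²) = 0.312 rad/s. Then t_p = π/ω_d = 10.1 s.

t_p ≈ 10.1 s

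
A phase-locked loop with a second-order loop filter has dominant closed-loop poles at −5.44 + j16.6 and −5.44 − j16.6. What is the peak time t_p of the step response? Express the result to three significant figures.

t_p ≈ 0.189 s

t_p = π/ω_d with ω_d = 16.6 (the imaginary part), so t_p = 0.189 s.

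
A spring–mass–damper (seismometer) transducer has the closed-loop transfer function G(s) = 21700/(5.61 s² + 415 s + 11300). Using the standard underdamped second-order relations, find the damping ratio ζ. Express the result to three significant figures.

Dividing through by 5.61: denominator becomes s² + 73.98 s + 2014.
So ω_n = √2014 = 44.9 rad/s and ζ = 73.98/(2·44.9) = 0.824.

ζ ≈ 0.824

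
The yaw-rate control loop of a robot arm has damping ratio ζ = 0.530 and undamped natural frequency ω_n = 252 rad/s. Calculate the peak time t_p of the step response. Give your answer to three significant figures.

t_p ≈ 0.0147 s

The damped frequency is ω_d = ω_n√(1−ζ²) = 252·√(1−0.281) = 214 rad/s.
Peak time t_p = π/ω_d = π/214 = 0.0147 s.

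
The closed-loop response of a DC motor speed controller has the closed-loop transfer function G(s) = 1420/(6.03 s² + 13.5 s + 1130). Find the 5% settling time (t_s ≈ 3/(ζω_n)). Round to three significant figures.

t_s ≈ 2.68 s

Dividing through by 6.03: denominator becomes s² + 2.239 s + 187.4.
So ω_n = √187.4 = 13.7 rad/s and ζ = 2.239/(2·13.7) = 0.0818.
t_s ≈ 3/(ζω_n) = 2.68 s.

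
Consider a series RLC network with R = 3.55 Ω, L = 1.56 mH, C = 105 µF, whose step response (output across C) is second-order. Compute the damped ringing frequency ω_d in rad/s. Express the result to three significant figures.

For a series RLC circuit (capacitor voltage as output), ω_n = 1/√(LC) = 1/√(1.56 mH · 105 µF) = 2470 rad/s.
ζ = (R/2)·√(C/L) = (3.55/2)·√(105 µF/1.56 mH) = 0.461.
ω_d = ω_n√(1−ζ²) = 2190 rad/s.

ω_d ≈ 2190 rad/s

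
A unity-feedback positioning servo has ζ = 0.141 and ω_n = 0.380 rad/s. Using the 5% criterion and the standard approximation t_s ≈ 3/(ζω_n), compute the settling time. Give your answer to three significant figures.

t_s ≈ 3/(ζω_n) = 3/(0.141 × 0.380) = 56.0 s.

t_s ≈ 56.0 s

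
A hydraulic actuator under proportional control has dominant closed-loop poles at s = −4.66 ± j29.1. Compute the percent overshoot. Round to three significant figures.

%OS ≈ 60.5%

The poles are at −σ ± jω_d with σ = 4.66 and ω_d = 29.1, so ω_n = √(σ²+ω_d²) = 29.5 rad/s and ζ = σ/ω_n = 0.158.
Overshoot: exp(−π·0.158/√(1−0.158²)) = 0.605, i.e. 60.5%.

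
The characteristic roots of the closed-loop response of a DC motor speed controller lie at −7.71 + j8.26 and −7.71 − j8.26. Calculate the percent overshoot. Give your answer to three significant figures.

%OS ≈ 5.33%

The poles are at −σ ± jω_d with σ = 7.71 and ω_d = 8.26, so ω_n = √(σ²+ω_d²) = 11.3 rad/s and ζ = σ/ω_n = 0.682.
Overshoot: exp(−π·0.682/√(1−0.682²)) = 0.0533, i.e. 5.33%.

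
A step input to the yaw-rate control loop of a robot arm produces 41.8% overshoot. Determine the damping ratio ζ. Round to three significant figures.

From %OS = 100·exp(−πζ/√(1−ζ²)), invert to get ζ = −ln(OS)/√(π² + ln²(OS)) with OS = 0.418.
−ln 0.418 = 0.8723, so ζ = 0.8723/√(π² + 0.7609) = 0.268.

ζ ≈ 0.268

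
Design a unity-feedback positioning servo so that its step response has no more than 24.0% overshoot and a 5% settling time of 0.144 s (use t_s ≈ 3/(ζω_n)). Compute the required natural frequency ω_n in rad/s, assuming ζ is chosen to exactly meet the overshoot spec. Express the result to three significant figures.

ζ = −ln(OS)/√(π² + (ln OS)²). With OS = 0.240, ln OS = −1.427 and ζ = 1.427/3.451 = 0.414.
From t_s ≈ 3/(ζω_n): ω_n = 3/(ζ·t_s) = 3/(0.414·0.144) = 50.4 rad/s.

ω_n ≈ 50.4 rad/s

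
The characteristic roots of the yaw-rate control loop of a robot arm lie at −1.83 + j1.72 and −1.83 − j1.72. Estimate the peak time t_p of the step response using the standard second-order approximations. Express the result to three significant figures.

t_p = π/ω_d with ω_d = 1.72 (the imaginary part), so t_p = 1.83 s.

t_p ≈ 1.83 s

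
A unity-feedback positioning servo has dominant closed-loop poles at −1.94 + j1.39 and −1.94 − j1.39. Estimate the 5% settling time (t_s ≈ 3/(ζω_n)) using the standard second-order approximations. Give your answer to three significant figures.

t_s ≈ 1.55 s

For poles at −σ ± jω_d, ζω_n = σ = 1.94, so t_s ≈ 3/σ = 1.55 s.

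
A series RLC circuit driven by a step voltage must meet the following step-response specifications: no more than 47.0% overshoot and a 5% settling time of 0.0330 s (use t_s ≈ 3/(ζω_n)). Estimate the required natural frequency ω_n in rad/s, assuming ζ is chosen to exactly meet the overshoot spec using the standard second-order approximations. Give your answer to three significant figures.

ω_n ≈ 389 rad/s

Inverting the overshoot relation: ζ = |ln 0.470|/√(π² + ln²0.470) = 0.234.
Then ω_n = 3/(ζ t_s) = 3/(0.234 × 0.0330) = 389 rad/s.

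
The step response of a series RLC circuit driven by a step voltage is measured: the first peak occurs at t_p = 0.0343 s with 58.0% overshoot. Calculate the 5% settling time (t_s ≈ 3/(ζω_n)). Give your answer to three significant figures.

From the overshoot, ζ = −ln(OS)/√(π²+ln²(OS)) = 0.171.
t_p = π/ω_d ⇒ ω_d = 91.6 rad/s; then ω_n = ω_d/√(1−ζ²) = 93.0 rad/s.
t_s ≈ 3/(ζω_n) = 3/(0.171·93.0) = 0.189 s.

t_s ≈ 0.189 s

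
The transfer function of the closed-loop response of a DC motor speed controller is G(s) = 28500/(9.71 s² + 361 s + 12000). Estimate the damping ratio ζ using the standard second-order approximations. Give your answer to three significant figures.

ζ ≈ 0.529

Dividing through by 9.71: denominator becomes s² + 37.18 s + 1236.
So ω_n = √1236 = 35.2 rad/s and ζ = 37.18/(2·35.2) = 0.529.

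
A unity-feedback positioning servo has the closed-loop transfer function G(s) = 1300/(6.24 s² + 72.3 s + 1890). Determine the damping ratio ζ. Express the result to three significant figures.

Dividing through by 6.24: denominator becomes s² + 11.59 s + 302.9.
So ω_n = √302.9 = 17.4 rad/s and ζ = 11.59/(2·17.4) = 0.333.

ζ ≈ 0.333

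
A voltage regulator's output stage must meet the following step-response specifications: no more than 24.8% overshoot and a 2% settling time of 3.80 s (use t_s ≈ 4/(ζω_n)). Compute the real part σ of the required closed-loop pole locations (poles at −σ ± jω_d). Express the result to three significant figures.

The settling-time spec alone fixes σ = ζω_n = 4/t_s = 4/3.80 = 1.05.
(Overshoot then fixes ζ = 0.406 and hence ω_d = σ·√(1−ζ²)/ζ = 2.37 rad/s.)

σ ≈ 1.05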